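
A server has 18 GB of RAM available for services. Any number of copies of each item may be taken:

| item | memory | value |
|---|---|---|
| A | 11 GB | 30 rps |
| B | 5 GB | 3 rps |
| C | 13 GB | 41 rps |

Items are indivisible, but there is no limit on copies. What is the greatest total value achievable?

Best value-per-unit is C at 41/13; filling with it alone gives 1×41 = 41.
Optimal mix: 1×B + 1×C → memory 18, value 44.

44 rps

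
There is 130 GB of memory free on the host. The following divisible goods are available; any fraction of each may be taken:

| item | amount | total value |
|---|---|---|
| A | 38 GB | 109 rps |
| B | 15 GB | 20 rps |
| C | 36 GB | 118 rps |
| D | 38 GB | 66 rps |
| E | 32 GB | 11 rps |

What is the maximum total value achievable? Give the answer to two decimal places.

Take in order of value per unit:
- C (118/36 per unit): all 36 → value 118, running total 118.00
- A (109/38 per unit): all 38 → value 109, running total 227.00
- D (66/38 per unit): all 38 → value 66, running total 293.00
- B (20/15 per unit): all 15 → value 20, running total 313.00
- E (11/32 per unit): 3 of 32 → value 3×11/32 = 1.0313, running total 314.03
Total 314.03.

314.03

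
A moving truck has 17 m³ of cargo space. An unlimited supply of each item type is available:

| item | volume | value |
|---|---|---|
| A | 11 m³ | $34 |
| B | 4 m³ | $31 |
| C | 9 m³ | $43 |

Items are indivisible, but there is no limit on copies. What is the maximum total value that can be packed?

Best value-per-unit is B at 31/4, and filling with it alone uses volume 4×4=16. No mix of the others beats 4×31 = 124.

$124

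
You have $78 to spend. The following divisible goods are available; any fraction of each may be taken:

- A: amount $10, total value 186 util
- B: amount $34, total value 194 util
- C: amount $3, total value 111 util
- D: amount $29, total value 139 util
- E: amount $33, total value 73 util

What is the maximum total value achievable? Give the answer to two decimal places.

Take in order of value per unit:
- C (111/3 per unit): all 3 → value 111, running total 111.00
- A (186/10 per unit): all 10 → value 186, running total 297.00
- B (194/34 per unit): all 34 → value 194, running total 491.00
- D (139/29 per unit): all 29 → value 139, running total 630.00
- E (73/33 per unit): 2 of 33 → value 2×73/33 = 4.4242, running total 634.42
Total 634.42.

634.42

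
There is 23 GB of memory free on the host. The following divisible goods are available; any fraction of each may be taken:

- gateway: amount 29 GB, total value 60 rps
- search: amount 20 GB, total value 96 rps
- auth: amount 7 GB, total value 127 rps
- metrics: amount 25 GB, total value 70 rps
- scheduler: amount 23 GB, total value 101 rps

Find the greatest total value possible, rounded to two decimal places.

203.80

Take in order of value per unit:
- auth (127/7 per unit): all 7 → value 127, running total 127.00
- search (96/20 per unit): 16 of 20 → value 16×96/20 = 76.8000, running total 203.80
Total 203.80.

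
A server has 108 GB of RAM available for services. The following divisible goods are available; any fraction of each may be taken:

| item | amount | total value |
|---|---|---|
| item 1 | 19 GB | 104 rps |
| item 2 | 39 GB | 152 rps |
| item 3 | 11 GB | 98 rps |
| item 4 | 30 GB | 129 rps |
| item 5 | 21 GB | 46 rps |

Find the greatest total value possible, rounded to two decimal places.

502.71

Take in order of value per unit:
- item 3 (98/11 per unit): all 11 → value 98, running total 98.00
- item 1 (104/19 per unit): all 19 → value 104, running total 202.00
- item 4 (129/30 per unit): all 30 → value 129, running total 331.00
- item 2 (152/39 per unit): all 39 → value 152, running total 483.00
- item 5 (46/21 per unit): 9 of 21 → value 9×46/21 = 19.7143, running total 502.71
Total 502.71.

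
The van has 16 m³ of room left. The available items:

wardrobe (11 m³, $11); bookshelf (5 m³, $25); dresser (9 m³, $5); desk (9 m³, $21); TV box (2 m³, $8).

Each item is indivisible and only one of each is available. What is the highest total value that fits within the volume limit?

$54

Check high-value combinations within 16 m³:
- bookshelf+desk+TV box: volume 5+9+2=16, value 25+21+8=54
- bookshelf+desk: volume 5+9=14, value 25+21=46
- bookshelf+dresser+TV box: volume 5+9+2=16, value 25+5+8=38
Best: $54.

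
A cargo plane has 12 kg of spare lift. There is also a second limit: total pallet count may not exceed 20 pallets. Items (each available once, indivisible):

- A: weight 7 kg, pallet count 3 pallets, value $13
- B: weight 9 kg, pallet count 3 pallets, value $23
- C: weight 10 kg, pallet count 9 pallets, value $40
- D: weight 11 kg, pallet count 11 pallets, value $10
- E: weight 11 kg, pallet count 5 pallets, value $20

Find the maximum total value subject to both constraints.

$40

Feasible sets respecting both limits:
- C: weight 10, pallet count 9, value 40
- B: weight 9, pallet count 3, value 23
- E: weight 11, pallet count 5, value 20
- A: weight 7, pallet count 3, value 13
Best: $40.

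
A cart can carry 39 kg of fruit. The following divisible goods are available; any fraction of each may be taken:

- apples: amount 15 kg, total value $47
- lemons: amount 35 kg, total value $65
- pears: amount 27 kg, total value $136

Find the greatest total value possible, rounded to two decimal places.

Take in order of value per unit:
- pears (136/27 per unit): all 27 → value 136, running total 136.00
- apples (47/15 per unit): 12 of 15 → value 12×47/15 = 37.6000, running total 173.60
Total 173.60.

173.60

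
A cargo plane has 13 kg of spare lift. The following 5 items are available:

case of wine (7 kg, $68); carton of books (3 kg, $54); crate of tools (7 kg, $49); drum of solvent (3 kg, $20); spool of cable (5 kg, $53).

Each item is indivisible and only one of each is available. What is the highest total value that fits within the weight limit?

$142

Check high-value combinations within 13 kg:
- case of wine+carton of books+drum of solvent: weight 7+3+3=13, value 68+54+20=142
- carton of books+drum of solvent+spool of cable: weight 3+3+5=11, value 54+20+53=127
- carton of books+crate of tools+drum of solvent: weight 3+7+3=13, value 54+49+20=123
Best: $142.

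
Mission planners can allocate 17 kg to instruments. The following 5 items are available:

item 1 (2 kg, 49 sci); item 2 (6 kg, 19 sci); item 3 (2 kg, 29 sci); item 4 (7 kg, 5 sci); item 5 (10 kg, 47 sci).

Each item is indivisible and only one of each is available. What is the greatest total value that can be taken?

125 sci

Check high-value combinations within 17 kg:
- item 1+item 3+item 5: mass 2+2+10=14, value 49+29+47=125
- item 1+item 2+item 3+item 4: mass 2+6+2+7=17, value 49+19+29+5=102
- item 1+item 2+item 3: mass 2+6+2=10, value 49+19+29=97
- item 1+item 5: mass 2+10=12, value 49+47=96
Best: 125 sci.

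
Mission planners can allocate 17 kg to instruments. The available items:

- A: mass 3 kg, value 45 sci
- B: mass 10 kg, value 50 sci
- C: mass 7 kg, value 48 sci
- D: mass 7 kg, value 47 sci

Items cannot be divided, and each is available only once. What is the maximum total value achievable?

Check high-value combinations within 17 kg:
- A+C+D: mass 3+7+7=17, value 45+48+47=140
- B+C: mass 10+7=17, value 50+48=98
- B+D: mass 10+7=17, value 50+47=97
Best: 140 sci.

140 sci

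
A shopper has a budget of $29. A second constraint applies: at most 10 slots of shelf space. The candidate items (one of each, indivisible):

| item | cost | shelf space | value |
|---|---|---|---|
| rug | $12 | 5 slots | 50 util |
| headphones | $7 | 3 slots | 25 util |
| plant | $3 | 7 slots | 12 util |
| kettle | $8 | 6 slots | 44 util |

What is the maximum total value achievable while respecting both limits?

75 util

Feasible sets respecting both limits:
- rug+headphones: cost 19, shelf space 8, value 75
- headphones+kettle: cost 15, shelf space 9, value 69
- rug: cost 12, shelf space 5, value 50
- kettle: cost 8, shelf space 6, value 44
Best: 75 util.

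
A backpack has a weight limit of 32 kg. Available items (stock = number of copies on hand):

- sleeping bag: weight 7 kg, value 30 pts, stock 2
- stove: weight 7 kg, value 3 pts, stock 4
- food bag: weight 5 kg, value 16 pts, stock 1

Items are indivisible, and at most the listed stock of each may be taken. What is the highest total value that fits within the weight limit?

Best selections within weight 32 and stock limits:
- 2×sleeping bag + 1×stove + 1×food bag: weight 26, value 79
- 2×sleeping bag + 1×food bag: weight 19, value 76
- 2×sleeping bag + 2×stove: weight 28, value 66
Best: 79 pts.

79 pts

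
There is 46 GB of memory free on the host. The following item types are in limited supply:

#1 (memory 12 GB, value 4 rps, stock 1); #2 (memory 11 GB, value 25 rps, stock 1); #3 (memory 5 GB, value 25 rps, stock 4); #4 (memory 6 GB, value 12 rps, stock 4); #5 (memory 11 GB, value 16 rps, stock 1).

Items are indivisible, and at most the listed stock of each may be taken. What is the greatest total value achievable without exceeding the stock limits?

149 rps

Best selections within memory 46 and stock limits:
- 1×#2 + 4×#3 + 2×#4: memory 43, value 149
- 4×#3 + 4×#4: memory 44, value 148
- 1×#2 + 4×#3 + 1×#5: memory 42, value 141
Best: 149 rps.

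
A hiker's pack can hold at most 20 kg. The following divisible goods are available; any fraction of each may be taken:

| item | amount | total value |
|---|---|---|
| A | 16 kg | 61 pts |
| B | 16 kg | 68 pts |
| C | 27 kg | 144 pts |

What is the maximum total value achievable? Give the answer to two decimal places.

Take in order of value per unit:
- C (144/27 per unit): 20 of 27 → value 20×144/27 = 106.6667, running total 106.67
Total 106.67.

106.67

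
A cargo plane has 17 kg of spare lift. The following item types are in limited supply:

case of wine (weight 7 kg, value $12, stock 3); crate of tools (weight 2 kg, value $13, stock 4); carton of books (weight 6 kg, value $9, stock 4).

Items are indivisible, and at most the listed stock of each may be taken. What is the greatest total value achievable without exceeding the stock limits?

$64

Top feasible selections:
- 1×case of wine + 4×crate of tools: weight 15, value 64
- 4×crate of tools + 1×carton of books: weight 14, value 61
Best: $64.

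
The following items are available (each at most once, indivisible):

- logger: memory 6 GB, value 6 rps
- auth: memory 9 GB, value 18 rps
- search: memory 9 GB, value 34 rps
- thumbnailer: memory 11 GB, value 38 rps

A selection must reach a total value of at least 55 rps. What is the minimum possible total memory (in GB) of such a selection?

Subsets with value ≥ 55, sorted by total memory:
- search+thumbnailer: memory 20, value 72
- auth+thumbnailer: memory 20, value 56
- logger+auth+search: memory 24, value 58
- logger+search+thumbnailer: memory 26, value 78
Minimum memory: 20 GB.

20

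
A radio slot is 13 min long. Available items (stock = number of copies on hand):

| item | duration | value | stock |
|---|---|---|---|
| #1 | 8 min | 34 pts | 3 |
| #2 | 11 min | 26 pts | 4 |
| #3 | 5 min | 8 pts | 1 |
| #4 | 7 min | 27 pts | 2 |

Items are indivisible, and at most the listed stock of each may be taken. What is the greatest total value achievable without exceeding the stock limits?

42 pts

Top feasible selections:
- 1×#1 + 1×#3: duration 13, value 42
- 1×#3 + 1×#4: duration 12, value 35
- 1×#1: duration 8, value 34
- 1×#4: duration 7, value 27
Best: 42 pts.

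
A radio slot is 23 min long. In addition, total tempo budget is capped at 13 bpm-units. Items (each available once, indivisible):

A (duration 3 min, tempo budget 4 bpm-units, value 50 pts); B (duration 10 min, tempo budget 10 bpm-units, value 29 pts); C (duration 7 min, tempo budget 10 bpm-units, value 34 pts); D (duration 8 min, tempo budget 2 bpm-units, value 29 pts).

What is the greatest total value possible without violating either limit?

Feasible sets respecting both limits:
- A+D: duration 11, tempo budget 6, value 79
- C+D: duration 15, tempo budget 12, value 63
- B+D: duration 18, tempo budget 12, value 58
- A: duration 3, tempo budget 4, value 50
Best: 79 pts.

79 pts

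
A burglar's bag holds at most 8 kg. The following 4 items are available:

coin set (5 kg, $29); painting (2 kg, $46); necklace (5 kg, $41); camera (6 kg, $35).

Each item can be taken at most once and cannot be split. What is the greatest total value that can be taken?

$87

This is a 0/1 knapsack; check combinations near the capacity.
- painting+necklace: weight 2+5=7, value 46+41=87
- painting+camera: weight 2+6=8, value 46+35=81
- coin set+painting: weight 5+2=7, value 29+46=75
Best: $87.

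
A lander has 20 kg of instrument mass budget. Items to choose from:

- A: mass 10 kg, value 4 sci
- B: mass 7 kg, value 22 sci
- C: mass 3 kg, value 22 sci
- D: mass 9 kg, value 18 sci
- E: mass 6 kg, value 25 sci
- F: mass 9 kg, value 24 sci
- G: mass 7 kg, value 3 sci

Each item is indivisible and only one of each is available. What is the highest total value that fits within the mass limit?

71 sci

This is a 0/1 knapsack; check combinations near the capacity.
- C+E+F: mass 3+6+9=18, value 22+25+24=71
- B+C+E: mass 7+3+6=16, value 22+22+25=69
- B+C+F: mass 7+3+9=19, value 22+22+24=68
- C+D+E: mass 3+9+6=18, value 22+18+25=65
Best: 71 sci.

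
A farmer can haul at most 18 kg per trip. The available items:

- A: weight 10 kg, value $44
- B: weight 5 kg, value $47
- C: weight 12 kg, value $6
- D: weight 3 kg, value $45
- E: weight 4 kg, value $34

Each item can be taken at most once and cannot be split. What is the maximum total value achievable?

Check high-value combinations within 18 kg:
- A+B+D: weight 10+5+3=18, value 44+47+45=136
- B+D+E: weight 5+3+4=12, value 47+45+34=126
- A+D+E: weight 10+3+4=17, value 44+45+34=123
Best: $136.

$136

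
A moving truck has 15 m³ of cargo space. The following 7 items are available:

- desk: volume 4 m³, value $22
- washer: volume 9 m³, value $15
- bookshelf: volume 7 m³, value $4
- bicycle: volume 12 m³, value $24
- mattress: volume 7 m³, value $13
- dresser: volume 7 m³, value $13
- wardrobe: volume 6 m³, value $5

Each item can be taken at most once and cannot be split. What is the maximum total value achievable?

Check high-value combinations within 15 m³:
- desk+washer: volume 4+9=13, value 22+15=37
- desk+mattress: volume 4+7=11, value 22+13=35
- desk+dresser: volume 4+7=11, value 22+13=35
- desk+wardrobe: volume 4+6=10, value 22+5=27
- desk+bookshelf: volume 4+7=11, value 22+4=26
Best: $37.

$37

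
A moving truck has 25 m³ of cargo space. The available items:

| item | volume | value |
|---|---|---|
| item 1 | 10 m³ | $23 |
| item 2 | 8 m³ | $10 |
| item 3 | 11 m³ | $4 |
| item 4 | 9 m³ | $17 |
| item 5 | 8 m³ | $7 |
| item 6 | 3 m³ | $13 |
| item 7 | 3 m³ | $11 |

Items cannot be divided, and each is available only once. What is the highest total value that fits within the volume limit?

$64

Check high-value combinations within 25 m³:
- item 1+item 4+item 6+item 7: volume 10+9+3+3=25, value 23+17+13+11=64
- item 1+item 2+item 6+item 7: volume 10+8+3+3=24, value 23+10+13+11=57
- item 1+item 5+item 6+item 7: volume 10+8+3+3=24, value 23+7+13+11=54
Best: $64.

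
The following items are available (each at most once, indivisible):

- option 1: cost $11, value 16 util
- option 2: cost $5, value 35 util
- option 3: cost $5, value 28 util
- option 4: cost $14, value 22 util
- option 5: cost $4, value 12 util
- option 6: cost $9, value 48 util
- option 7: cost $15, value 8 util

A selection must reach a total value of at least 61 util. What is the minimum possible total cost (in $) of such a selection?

10

Subsets with value ≥ 61, sorted by total cost:
- option 2+option 3: cost 10, value 63
- option 2+option 6: cost 14, value 83
- option 3+option 6: cost 14, value 76
Minimum cost: 10 $.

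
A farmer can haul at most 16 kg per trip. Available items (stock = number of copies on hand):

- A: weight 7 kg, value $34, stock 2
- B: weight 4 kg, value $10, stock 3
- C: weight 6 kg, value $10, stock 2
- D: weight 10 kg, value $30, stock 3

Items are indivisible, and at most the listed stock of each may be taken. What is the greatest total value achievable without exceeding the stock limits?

$68

Top feasible selections:
- 2×A: weight 14, value 68
- 1×A + 2×B: weight 15, value 54
Best: $68.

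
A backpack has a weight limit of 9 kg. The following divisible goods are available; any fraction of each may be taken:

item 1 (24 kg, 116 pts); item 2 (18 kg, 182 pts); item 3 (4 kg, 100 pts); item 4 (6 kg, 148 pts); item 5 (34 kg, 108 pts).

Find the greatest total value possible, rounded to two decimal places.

Take in order of value per unit:
- item 3 (100/4 per unit): all 4 → value 100, running total 100.00
- item 4 (148/6 per unit): 5 of 6 → value 5×148/6 = 123.3333, running total 223.33
Total 223.33.

223.33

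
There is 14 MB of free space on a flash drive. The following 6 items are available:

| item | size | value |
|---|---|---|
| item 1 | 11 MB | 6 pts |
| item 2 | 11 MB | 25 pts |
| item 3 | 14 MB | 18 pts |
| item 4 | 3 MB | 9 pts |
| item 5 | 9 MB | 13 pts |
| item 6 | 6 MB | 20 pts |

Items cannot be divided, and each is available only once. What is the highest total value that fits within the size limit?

34 pts

Check high-value combinations within 14 MB:
- item 2+item 4: size 11+3=14, value 25+9=34
- item 4+item 6: size 3+6=9, value 9+20=29
- item 2: size 11, value 25
- item 4+item 5: size 3+9=12, value 9+13=22
Best: 34 pts.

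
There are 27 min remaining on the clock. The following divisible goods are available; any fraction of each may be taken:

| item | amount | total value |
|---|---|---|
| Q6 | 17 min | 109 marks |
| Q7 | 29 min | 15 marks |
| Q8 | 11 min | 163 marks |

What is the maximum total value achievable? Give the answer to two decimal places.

Take in order of value per unit:
- Q8 (163/11 per unit): all 11 → value 163, running total 163.00
- Q6 (109/17 per unit): 16 of 17 → value 16×109/17 = 102.5882, running total 265.59
Total 265.59.

265.59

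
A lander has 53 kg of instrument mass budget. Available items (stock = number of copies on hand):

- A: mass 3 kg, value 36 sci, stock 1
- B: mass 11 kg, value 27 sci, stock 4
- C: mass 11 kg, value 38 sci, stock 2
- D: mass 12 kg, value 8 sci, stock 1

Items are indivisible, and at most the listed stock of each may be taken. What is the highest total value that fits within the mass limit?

166 sci

Best selections within mass 53 and stock limits:
- 1×A + 2×B + 2×C: mass 47, value 166
- 1×A + 3×B + 1×C: mass 47, value 155
- 1×A + 1×B + 2×C + 1×D: mass 48, value 147
Best: 166 sci.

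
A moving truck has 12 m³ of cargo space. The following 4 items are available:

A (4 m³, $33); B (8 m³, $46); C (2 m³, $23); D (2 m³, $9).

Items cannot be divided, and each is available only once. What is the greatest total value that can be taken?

Check high-value combinations within 12 m³:
- A+B: volume 4+8=12, value 33+46=79
- B+C+D: volume 8+2+2=12, value 46+23+9=78
- B+C: volume 8+2=10, value 46+23=69
- A+C+D: volume 4+2+2=8, value 33+23+9=65
Best: $79.

$79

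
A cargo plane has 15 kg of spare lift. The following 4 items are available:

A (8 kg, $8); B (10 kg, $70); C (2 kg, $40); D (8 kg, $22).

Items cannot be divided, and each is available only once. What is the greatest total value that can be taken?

$110

Check high-value combinations within 15 kg:
- B+C: weight 10+2=12, value 70+40=110
- B: weight 10, value 70
- C+D: weight 2+8=10, value 40+22=62
- A+C: weight 8+2=10, value 8+40=48
Best: $110.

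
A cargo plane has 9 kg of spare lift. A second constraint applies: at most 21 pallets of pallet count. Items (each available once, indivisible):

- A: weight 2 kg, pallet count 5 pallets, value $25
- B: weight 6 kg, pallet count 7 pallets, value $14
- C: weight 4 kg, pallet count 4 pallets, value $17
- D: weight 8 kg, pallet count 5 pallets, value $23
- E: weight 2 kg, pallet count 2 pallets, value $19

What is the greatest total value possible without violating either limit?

Feasible sets respecting both limits:
- A+C+E: weight 8, pallet count 11, value 61
- A+E: weight 4, pallet count 7, value 44
- A+C: weight 6, pallet count 9, value 42
- A+B: weight 8, pallet count 12, value 39
Best: $61.

$61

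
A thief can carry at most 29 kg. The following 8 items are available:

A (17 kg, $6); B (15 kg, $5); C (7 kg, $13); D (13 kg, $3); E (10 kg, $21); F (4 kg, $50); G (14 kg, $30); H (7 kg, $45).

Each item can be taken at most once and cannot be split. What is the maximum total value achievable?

$129

Check high-value combinations within 29 kg:
- C+E+F+H: weight 7+10+4+7=28, value 13+21+50+45=129
- F+G+H: weight 4+14+7=25, value 50+30+45=125
- E+F+H: weight 10+4+7=21, value 21+50+45=116
Best: $129.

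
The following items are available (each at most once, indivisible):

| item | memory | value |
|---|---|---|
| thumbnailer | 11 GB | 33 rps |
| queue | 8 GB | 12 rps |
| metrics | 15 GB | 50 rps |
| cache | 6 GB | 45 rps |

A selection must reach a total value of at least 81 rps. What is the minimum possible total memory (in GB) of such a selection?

21

Subsets with value ≥ 81, sorted by total memory:
- metrics+cache: memory 21, value 95
- thumbnailer+queue+cache: memory 25, value 90
Minimum memory: 21 GB.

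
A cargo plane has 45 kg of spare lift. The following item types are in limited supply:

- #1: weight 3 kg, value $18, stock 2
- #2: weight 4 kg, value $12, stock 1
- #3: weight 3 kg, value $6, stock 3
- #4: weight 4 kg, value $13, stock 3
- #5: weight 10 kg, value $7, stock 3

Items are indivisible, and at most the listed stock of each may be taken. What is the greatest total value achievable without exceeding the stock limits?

Best selections within weight 45 and stock limits:
- 2×#1 + 1×#2 + 3×#3 + 3×#4 + 1×#5: weight 41, value 112
- 2×#1 + 1×#2 + 1×#3 + 3×#4 + 2×#5: weight 45, value 107
- 2×#1 + 1×#2 + 2×#3 + 3×#4 + 1×#5: weight 38, value 106
- 2×#1 + 1×#2 + 3×#3 + 3×#4: weight 31, value 105
Best: $112.

$112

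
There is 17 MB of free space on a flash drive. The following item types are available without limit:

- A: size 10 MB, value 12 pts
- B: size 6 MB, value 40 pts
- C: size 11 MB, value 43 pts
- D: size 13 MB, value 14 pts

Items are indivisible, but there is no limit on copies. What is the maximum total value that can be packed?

Best value-per-unit is B at 40/6; filling with it alone gives 2×40 = 80.
Optimal mix: 1×B + 1×C → size 17, value 83.

83 pts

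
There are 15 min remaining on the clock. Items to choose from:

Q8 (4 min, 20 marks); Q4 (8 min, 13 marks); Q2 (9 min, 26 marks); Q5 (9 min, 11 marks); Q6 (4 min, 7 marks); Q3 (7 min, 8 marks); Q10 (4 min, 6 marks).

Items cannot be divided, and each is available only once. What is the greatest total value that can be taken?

Check high-value combinations within 15 min:
- Q8+Q2: time 4+9=13, value 20+26=46
- Q8+Q6+Q3: time 4+4+7=15, value 20+7+8=35
- Q8+Q3+Q10: time 4+7+4=15, value 20+8+6=34
- Q8+Q4: time 4+8=12, value 20+13=33
Best: 46 marks.

46 marks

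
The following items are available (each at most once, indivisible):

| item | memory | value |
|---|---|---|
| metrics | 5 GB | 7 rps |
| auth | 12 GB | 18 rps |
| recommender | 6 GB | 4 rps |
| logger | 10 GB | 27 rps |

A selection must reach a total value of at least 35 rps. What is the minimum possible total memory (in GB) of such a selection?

21

Subsets with value ≥ 35, sorted by total memory:
- metrics+recommender+logger: memory 21, value 38
- auth+logger: memory 22, value 45
Minimum memory: 21 GB.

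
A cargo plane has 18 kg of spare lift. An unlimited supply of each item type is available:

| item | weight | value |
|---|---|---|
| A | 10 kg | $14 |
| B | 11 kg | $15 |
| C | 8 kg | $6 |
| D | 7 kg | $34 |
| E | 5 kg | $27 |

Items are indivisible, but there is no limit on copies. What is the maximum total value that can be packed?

$88

Best value-per-unit is E at 27/5; filling with it alone gives 3×27 = 81.
Optimal mix: 1×D + 2×E → weight 17, value 88.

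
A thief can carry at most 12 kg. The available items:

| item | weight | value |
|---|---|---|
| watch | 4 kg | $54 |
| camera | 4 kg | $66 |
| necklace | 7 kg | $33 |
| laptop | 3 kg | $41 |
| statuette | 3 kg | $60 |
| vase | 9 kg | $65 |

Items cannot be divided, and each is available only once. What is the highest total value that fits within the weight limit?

$180

This is a 0/1 knapsack; check combinations near the capacity.
- watch+camera+statuette: weight 4+4+3=11, value 54+66+60=180
- camera+laptop+statuette: weight 4+3+3=10, value 66+41+60=167
- watch+camera+laptop: weight 4+4+3=11, value 54+66+41=161
- watch+laptop+statuette: weight 4+3+3=10, value 54+41+60=155
- camera+statuette: weight 4+3=7, value 66+60=126
Best: $180.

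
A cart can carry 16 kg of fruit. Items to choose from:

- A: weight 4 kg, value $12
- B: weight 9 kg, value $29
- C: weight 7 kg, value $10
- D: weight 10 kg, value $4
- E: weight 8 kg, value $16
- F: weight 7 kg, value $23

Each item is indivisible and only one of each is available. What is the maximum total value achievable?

Check high-value combinations within 16 kg:
- B+F: weight 9+7=16, value 29+23=52
- A+B: weight 4+9=13, value 12+29=41
- E+F: weight 8+7=15, value 16+23=39
- B+C: weight 9+7=16, value 29+10=39
- A+F: weight 4+7=11, value 12+23=35
Best: $52.

$52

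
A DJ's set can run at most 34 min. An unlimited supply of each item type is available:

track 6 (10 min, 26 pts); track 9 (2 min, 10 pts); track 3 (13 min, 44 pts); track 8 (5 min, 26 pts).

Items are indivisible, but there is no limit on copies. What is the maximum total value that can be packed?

Best value-per-unit is track 8 at 26/5; filling with it alone gives 6×26 = 156.
Optimal mix: 2×track 9 + 6×track 8 → duration 34, value 176.

176 pts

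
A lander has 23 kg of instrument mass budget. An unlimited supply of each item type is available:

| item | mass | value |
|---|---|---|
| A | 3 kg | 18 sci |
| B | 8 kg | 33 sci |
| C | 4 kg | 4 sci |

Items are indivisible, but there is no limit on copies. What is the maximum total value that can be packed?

Best value-per-unit is A at 18/3, and filling with it alone uses mass 7×3=21. No mix of the others beats 7×18 = 126.

126 sci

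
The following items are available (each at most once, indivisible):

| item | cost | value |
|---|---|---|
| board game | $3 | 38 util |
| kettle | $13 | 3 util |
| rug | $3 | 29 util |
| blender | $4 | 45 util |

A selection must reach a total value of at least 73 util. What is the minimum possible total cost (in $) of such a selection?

Subsets with value ≥ 73, sorted by total cost:
- board game+blender: cost 7, value 83
- rug+blender: cost 7, value 74
- board game+rug+blender: cost 10, value 112
- board game+kettle+blender: cost 20, value 86
Minimum cost: 7 $.

7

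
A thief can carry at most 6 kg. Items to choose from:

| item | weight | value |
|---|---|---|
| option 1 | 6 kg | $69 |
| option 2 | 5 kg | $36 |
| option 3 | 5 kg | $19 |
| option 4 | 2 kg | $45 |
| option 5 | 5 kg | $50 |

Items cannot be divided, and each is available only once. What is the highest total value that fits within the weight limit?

$69

Check high-value combinations within 6 kg:
- option 1: weight 6, value 69
- option 5: weight 5, value 50
- option 4: weight 2, value 45
Best: $69.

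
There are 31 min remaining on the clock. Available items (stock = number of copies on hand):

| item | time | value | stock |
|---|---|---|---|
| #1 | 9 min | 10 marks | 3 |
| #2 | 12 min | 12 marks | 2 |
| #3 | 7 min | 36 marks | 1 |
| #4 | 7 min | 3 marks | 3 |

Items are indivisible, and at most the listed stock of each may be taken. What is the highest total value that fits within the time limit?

Best selections within time 31 and stock limits:
- 2×#2 + 1×#3: time 31, value 60
- 1×#1 + 1×#2 + 1×#3: time 28, value 58
- 2×#1 + 1×#3: time 25, value 56
- 1×#1 + 1×#3 + 2×#4: time 30, value 52
Best: 60 marks.

60 marks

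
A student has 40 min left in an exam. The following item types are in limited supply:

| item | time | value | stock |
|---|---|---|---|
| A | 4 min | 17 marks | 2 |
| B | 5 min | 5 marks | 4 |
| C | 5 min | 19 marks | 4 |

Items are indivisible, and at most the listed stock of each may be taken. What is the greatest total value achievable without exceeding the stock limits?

120 marks

Top feasible selections:
- 2×A + 2×B + 4×C: time 38, value 120
- 2×A + 1×B + 4×C: time 33, value 115
- 2×A + 4×C: time 28, value 110
Best: 120 marks.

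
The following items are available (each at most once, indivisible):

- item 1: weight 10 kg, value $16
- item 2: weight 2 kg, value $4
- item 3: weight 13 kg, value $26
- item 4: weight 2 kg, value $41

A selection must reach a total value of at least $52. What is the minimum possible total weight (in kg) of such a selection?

Subsets with value ≥ 52, sorted by total weight:
- item 1+item 4: weight 12, value 57
- item 1+item 2+item 4: weight 14, value 61
- item 3+item 4: weight 15, value 67
- item 2+item 3+item 4: weight 17, value 71
Minimum weight: 12 kg.

12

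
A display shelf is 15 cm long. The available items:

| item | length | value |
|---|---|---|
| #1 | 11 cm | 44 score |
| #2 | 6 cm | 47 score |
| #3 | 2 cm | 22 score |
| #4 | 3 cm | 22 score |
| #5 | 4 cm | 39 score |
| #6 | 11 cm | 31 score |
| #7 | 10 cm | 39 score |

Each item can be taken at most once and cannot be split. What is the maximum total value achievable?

130 score

Check high-value combinations within 15 cm:
- #2+#3+#4+#5: length 6+2+3+4=15, value 47+22+22+39=130
- #2+#3+#5: length 6+2+4=12, value 47+22+39=108
- #2+#4+#5: length 6+3+4=13, value 47+22+39=108
- #2+#3+#4: length 6+2+3=11, value 47+22+22=91
- #2+#5: length 6+4=10, value 47+39=86
Best: 130 score.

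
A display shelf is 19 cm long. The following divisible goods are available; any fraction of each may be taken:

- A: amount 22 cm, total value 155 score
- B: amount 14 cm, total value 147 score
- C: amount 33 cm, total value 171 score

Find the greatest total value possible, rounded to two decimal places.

182.23

Take in order of value per unit:
- B (147/14 per unit): all 14 → value 147, running total 147.00
- A (155/22 per unit): 5 of 22 → value 5×155/22 = 35.2273, running total 182.23
Total 182.23.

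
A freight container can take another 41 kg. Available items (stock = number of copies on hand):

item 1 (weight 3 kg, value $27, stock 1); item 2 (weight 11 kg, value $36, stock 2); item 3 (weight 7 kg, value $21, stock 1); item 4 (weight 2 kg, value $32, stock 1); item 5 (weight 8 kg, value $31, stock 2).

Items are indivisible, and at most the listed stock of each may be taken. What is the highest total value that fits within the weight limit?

Top feasible selections:
- 1×item 1 + 1×item 2 + 1×item 3 + 1×item 4 + 2×item 5: weight 39, value 178
- 2×item 2 + 1×item 4 + 2×item 5: weight 40, value 166
- 1×item 1 + 2×item 2 + 1×item 4 + 1×item 5: weight 35, value 162
- 1×item 1 + 2×item 2 + 2×item 5: weight 41, value 161
Best: $178.

$178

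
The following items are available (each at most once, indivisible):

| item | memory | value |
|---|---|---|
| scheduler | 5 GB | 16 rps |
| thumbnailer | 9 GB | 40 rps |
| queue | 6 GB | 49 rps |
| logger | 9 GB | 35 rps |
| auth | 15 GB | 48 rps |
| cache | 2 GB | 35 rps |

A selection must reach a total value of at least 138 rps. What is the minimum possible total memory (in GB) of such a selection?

22

Subsets with value ≥ 138, sorted by total memory:
- scheduler+thumbnailer+queue+cache: memory 22, value 140
- thumbnailer+queue+logger+cache: memory 26, value 159
Minimum memory: 22 GB.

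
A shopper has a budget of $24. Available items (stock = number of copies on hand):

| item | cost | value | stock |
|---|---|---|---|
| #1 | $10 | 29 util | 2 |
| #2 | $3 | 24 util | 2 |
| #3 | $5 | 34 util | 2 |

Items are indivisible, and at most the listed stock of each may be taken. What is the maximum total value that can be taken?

121 util

Top feasible selections:
- 1×#1 + 1×#2 + 2×#3: cost 23, value 121
- 2×#2 + 2×#3: cost 16, value 116
- 1×#1 + 2×#2 + 1×#3: cost 21, value 111
- 1×#1 + 2×#3: cost 20, value 97
Best: 121 util.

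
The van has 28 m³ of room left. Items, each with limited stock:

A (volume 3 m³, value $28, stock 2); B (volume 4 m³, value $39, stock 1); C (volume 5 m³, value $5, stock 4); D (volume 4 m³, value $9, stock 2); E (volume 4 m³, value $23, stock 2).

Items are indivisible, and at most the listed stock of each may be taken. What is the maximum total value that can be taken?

$159

Best selections within volume 28 and stock limits:
- 2×A + 1×B + 2×D + 2×E: volume 26, value 159
- 2×A + 1×B + 1×C + 1×D + 2×E: volume 27, value 155
- 2×A + 1×B + 2×C + 2×E: volume 28, value 151
Best: $159.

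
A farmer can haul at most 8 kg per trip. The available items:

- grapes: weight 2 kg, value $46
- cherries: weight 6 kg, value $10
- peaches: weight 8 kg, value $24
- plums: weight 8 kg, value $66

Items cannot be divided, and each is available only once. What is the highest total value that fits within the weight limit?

Check high-value combinations within 8 kg:
- plums: weight 8, value 66
- grapes+cherries: weight 2+6=8, value 46+10=56
- grapes: weight 2, value 46
- peaches: weight 8, value 24
- cherries: weight 6, value 10
Best: $66.

$66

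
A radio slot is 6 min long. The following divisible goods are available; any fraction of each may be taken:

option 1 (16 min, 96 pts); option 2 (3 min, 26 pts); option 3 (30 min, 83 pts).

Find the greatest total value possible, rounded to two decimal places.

Take in order of value per unit:
- option 2 (26/3 per unit): all 3 → value 26, running total 26.00
- option 1 (96/16 per unit): 3 of 16 → value 3×96/16 = 18.0000, running total 44.00
Total 44.00.

44.00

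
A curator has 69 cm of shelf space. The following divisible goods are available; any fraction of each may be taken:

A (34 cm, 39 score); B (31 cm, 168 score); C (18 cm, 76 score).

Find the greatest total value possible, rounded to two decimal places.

Take in order of value per unit:
- B (168/31 per unit): all 31 → value 168, running total 168.00
- C (76/18 per unit): all 18 → value 76, running total 244.00
- A (39/34 per unit): 20 of 34 → value 20×39/34 = 22.9412, running total 266.94
Total 266.94.

266.94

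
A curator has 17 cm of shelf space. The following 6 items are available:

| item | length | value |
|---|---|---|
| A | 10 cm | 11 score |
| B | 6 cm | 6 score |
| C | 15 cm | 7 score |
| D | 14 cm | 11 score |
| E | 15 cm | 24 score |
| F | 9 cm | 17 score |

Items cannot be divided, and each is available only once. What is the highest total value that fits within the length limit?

Check high-value combinations within 17 cm:
- E: length 15, value 24
- B+F: length 6+9=15, value 6+17=23
- F: length 9, value 17
- A+B: length 10+6=16, value 11+6=17
Best: 24 score.

24 score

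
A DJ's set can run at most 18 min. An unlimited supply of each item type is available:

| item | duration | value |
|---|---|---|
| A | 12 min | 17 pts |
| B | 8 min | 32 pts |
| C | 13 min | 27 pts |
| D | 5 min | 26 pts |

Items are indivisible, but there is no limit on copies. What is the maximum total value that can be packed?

84 pts

Best value-per-unit is D at 26/5; filling with it alone gives 3×26 = 78.
Optimal mix: 1×B + 2×D → duration 18, value 84.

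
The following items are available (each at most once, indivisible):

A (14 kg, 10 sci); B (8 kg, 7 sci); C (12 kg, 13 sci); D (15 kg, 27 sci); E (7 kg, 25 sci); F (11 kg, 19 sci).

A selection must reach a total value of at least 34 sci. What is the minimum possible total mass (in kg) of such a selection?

18

Subsets with value ≥ 34, sorted by total mass:
- E+F: mass 18, value 44
- C+E: mass 19, value 38
Minimum mass: 18 kg.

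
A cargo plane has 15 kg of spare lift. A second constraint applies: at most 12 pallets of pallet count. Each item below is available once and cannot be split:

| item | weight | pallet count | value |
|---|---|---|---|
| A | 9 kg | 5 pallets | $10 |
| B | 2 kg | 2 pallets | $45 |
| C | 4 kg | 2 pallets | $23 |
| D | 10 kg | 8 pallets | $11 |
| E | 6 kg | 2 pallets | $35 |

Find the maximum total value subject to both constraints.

Feasible sets respecting both limits:
- B+C+E: weight 12, pallet count 6, value 103
- B+E: weight 8, pallet count 4, value 80
- A+B+C: weight 15, pallet count 9, value 78
Best: $103.

$103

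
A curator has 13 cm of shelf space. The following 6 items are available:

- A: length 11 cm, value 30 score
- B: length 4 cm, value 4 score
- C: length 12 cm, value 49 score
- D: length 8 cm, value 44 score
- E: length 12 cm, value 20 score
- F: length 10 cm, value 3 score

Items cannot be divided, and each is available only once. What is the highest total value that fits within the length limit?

49 score

Check high-value combinations within 13 cm:
- C: length 12, value 49
- B+D: length 4+8=12, value 4+44=48
- D: length 8, value 44
- A: length 11, value 30
- E: length 12, value 20
Best: 49 score.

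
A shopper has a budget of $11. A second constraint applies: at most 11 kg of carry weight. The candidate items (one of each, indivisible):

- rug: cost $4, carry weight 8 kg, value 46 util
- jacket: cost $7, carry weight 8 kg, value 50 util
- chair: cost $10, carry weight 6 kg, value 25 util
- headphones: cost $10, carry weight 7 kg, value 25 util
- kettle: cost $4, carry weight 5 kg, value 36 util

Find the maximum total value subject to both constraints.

Feasible sets respecting both limits:
- jacket: cost 7, carry weight 8, value 50
- rug: cost 4, carry weight 8, value 46
- kettle: cost 4, carry weight 5, value 36
- chair: cost 10, carry weight 6, value 25
Best: 50 util.

50 util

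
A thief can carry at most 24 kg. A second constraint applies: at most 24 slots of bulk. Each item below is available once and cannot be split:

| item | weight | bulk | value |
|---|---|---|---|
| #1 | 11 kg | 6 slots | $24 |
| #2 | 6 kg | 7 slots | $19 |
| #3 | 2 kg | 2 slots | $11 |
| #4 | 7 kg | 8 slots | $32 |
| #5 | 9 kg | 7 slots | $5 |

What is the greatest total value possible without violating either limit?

$75

Feasible sets respecting both limits:
- #1+#2+#4: weight 24, bulk 21, value 75
- #1+#3+#4: weight 20, bulk 16, value 67
- #2+#3+#4+#5: weight 24, bulk 24, value 67
- #2+#3+#4: weight 15, bulk 17, value 62
Best: $75.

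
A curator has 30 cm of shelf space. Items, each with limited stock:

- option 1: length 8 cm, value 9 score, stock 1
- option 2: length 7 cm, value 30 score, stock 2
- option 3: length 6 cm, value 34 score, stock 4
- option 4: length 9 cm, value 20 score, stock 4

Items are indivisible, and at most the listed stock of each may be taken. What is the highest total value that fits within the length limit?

Top feasible selections:
- 4×option 3: length 24, value 136
- 1×option 2 + 3×option 3: length 25, value 132
- 2×option 2 + 2×option 3: length 26, value 128
Best: 136 score.

136 score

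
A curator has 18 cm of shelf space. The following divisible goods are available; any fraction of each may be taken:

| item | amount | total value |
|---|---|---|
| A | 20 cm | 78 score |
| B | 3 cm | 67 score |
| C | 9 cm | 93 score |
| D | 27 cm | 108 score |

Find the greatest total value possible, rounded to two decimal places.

184.00

Take in order of value per unit:
- B (67/3 per unit): all 3 → value 67, running total 67.00
- C (93/9 per unit): all 9 → value 93, running total 160.00
- D (108/27 per unit): 6 of 27 → value 6×108/27 = 24.0000, running total 184.00
Total 184.00.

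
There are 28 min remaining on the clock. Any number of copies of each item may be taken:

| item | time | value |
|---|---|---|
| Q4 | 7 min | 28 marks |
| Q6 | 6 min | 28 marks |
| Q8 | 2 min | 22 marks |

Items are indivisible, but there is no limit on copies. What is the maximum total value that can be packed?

Best value-per-unit is Q8 at 22/2, and filling with it alone uses time 14×2=28. No mix of the others beats 14×22 = 308.

308 marks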